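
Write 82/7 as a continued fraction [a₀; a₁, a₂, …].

82 = 11·7 + 5, so a_0 = 11
7 = 1·5 + 2, so a_1 = 1
5 = 2·2 + 1, so a_2 = 2
2 = 2·1 + 0, so a_3 = 2

[11; 1, 2, 2]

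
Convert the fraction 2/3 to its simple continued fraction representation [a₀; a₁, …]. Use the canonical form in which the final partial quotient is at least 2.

Apply division with remainder until the remainder is 0:
⌊2/3⌋ = 0, remainder 2
⌊3/2⌋ = 1, remainder 1
⌊2/1⌋ = 2, remainder 0

[0; 1, 2]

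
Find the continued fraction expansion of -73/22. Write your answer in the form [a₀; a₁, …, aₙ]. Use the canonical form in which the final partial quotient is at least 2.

Repeatedly divide and take the remainder:
-73 ÷ 22 → quotient -4, remainder 15
22 ÷ 15 → quotient 1, remainder 7
15 ÷ 7 → quotient 2, remainder 1
7 ÷ 1 → quotient 7, remainder 0

[-4; 1, 2, 7]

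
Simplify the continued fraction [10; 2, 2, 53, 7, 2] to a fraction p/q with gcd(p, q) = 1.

Starting at the tail and folding back:
Start with 2.
7 + 1/(2/1) = 7 + 1/2 = 15/2
53 + 1/(15/2) = 53 + 2/15 = 797/15
2 + 1/(797/15) = 2 + 15/797 = 1609/797
2 + 1/(1609/797) = 2 + 797/1609 = 4015/1609
10 + 1/(4015/1609) = 10 + 1609/4015 = 41759/4015

41759/4015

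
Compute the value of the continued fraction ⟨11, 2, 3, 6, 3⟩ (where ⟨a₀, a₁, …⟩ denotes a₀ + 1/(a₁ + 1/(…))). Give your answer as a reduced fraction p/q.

1589/139

Collapse the nested fraction from the inside out:
Start with 3.
6 + 1/(3/1) = 6 + 1/3 = 19/3
3 + 1/(19/3) = 3 + 3/19 = 60/19
2 + 1/(60/19) = 2 + 19/60 = 139/60
11 + 1/(139/60) = 11 + 60/139 = 1589/139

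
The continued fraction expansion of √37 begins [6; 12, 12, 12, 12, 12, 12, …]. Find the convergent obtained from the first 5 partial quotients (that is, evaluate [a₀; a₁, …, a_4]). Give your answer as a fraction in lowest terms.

Compute successive convergents:
a_0 = 6: 6/1
a_1 = 12: 73/12
a_2 = 12: 882/145
a_3 = 12: 10657/1752
a_4 = 12: 128766/21169

128766/21169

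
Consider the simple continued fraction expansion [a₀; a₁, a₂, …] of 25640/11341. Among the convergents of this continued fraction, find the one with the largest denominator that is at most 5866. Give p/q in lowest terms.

2141/947

a_0 = 2: 2/1  (≤ bound)
a_1 = 3: 7/3  (≤ bound)
a_2 = 1: 9/4  (≤ bound)
a_3 = 5: 52/23  (≤ bound)
a_4 = 40: 2089/924  (≤ bound)
a_5 = 1: 2141/947  (≤ bound)
a_6 = 11: 25640/11341  (> 5866, stop)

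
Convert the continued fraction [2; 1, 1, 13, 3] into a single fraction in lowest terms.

a_0 = 2: 2/1
a_1 = 1: 3/1
a_2 = 1: 5/2
a_3 = 13: 68/27
a_4 = 3: 209/83

209/83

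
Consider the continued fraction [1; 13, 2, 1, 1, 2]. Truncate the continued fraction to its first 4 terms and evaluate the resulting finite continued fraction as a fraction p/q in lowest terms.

a_0 = 1: 1/1
a_1 = 13: 14/13
a_2 = 2: 29/27
a_3 = 1: 43/40

43/40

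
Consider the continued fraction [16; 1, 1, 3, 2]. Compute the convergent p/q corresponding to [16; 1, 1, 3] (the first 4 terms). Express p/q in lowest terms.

Work from the innermost term outward:
Start with 3.
1 + 1/(3/1) = 1 + 1/3 = 4/3
1 + 1/(4/3) = 1 + 3/4 = 7/4
16 + 1/(7/4) = 16 + 4/7 = 116/7

116/7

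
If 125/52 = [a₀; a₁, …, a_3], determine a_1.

2

125 = 2·52 + 21, so a_0 = 2
52 = 2·21 + 10, so a_1 = 2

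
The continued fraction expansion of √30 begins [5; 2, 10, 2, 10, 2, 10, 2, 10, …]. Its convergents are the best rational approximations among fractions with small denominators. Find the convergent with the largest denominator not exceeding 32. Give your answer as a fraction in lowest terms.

a_0 = 5: 5/1  (≤ bound)
a_1 = 2: 11/2  (≤ bound)
a_2 = 10: 115/21  (≤ bound)
a_3 = 2: 241/44  (> 32, stop)

115/21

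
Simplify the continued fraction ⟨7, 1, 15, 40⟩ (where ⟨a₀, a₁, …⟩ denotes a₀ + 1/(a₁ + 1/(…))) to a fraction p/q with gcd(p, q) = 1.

5088/641

Work from the innermost term outward:
Start with 40.
15 + 1/(40/1) = 15 + 1/40 = 601/40
1 + 1/(601/40) = 1 + 40/601 = 641/601
7 + 1/(641/601) = 7 + 601/641 = 5088/641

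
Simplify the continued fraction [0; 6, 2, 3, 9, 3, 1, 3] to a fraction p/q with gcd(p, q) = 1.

Starting at the tail and folding back:
Start with 3.
1 + 1/(3/1) = 1 + 1/3 = 4/3
3 + 1/(4/3) = 3 + 3/4 = 15/4
9 + 1/(15/4) = 9 + 4/15 = 139/15
3 + 1/(139/15) = 3 + 15/139 = 432/139
2 + 1/(432/139) = 2 + 139/432 = 1003/432
6 + 1/(1003/432) = 6 + 432/1003 = 6450/1003
0 + 1/(6450/1003) = 0 + 1003/6450 = 1003/6450

1003/6450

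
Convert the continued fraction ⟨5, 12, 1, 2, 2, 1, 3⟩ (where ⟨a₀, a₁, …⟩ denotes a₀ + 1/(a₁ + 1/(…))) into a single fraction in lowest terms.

Start with 3.
1 + 1/(3/1) = 1 + 1/3 = 4/3
2 + 1/(4/3) = 2 + 3/4 = 11/4
2 + 1/(11/4) = 2 + 4/11 = 26/11
1 + 1/(26/11) = 1 + 11/26 = 37/26
12 + 1/(37/26) = 12 + 26/37 = 470/37
5 + 1/(470/37) = 5 + 37/470 = 2387/470

2387/470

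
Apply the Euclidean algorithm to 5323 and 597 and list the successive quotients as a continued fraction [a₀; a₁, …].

Run the Euclidean algorithm, recording each quotient:
5323 = 8·597 + 547, so a_0 = 8
597 = 1·547 + 50, so a_1 = 1
547 = 10·50 + 47, so a_2 = 10
50 = 1·47 + 3, so a_3 = 1
47 = 15·3 + 2, so a_4 = 15
3 = 1·2 + 1, so a_5 = 1
2 = 2·1 + 0, so a_6 = 2

[8; 1, 10, 1, 15, 1, 2]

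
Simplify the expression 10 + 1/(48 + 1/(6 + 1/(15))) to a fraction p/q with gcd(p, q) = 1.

Build up convergents one term at a time:
a_0 = 10: 10/1
a_1 = 48: 481/48
a_2 = 6: 2896/289
a_3 = 15: 43921/4383

43921/4383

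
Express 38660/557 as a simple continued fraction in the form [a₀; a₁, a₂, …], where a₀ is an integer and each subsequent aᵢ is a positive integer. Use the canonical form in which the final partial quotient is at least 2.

[69; 2, 2, 4, 1, 9, 2]

⌊38660/557⌋ = 69, remainder 227
⌊557/227⌋ = 2, remainder 103
⌊227/103⌋ = 2, remainder 21
⌊103/21⌋ = 4, remainder 19
⌊21/19⌋ = 1, remainder 2
⌊19/2⌋ = 9, remainder 1
⌊2/1⌋ = 2, remainder 0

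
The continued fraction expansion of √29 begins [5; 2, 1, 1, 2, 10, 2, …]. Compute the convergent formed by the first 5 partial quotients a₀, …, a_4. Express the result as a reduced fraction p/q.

70/13

Start with 2.
1 + 1/(2/1) = 1 + 1/2 = 3/2
1 + 1/(3/2) = 1 + 2/3 = 5/3
2 + 1/(5/3) = 2 + 3/5 = 13/5
5 + 1/(13/5) = 5 + 5/13 = 70/13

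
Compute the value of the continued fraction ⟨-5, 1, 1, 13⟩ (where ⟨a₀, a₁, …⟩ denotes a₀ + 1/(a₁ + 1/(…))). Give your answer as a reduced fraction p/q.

-121/27

Start with 13.
1 + 1/(13/1) = 1 + 1/13 = 14/13
1 + 1/(14/13) = 1 + 13/14 = 27/14
-5 + 1/(27/14) = -5 + 14/27 = -121/27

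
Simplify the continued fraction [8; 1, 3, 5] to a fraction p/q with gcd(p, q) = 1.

184/21

a_0 = 8: 8/1
a_1 = 1: 9/1
a_2 = 3: 35/4
a_3 = 5: 184/21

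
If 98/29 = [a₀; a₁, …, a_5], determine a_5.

Apply division with remainder until the remainder is 0:
⌊98/29⌋ = 3, remainder 11
⌊29/11⌋ = 2, remainder 7
⌊11/7⌋ = 1, remainder 4
⌊7/4⌋ = 1, remainder 3
⌊4/3⌋ = 1, remainder 1
⌊3/1⌋ = 3, remainder 0

3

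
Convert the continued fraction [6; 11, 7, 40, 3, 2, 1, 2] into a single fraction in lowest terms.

Starting at the tail and folding back:
Start with 2.
1 + 1/(2/1) = 1 + 1/2 = 3/2
2 + 1/(3/2) = 2 + 2/3 = 8/3
3 + 1/(8/3) = 3 + 3/8 = 27/8
40 + 1/(27/8) = 40 + 8/27 = 1088/27
7 + 1/(1088/27) = 7 + 27/1088 = 7643/1088
11 + 1/(7643/1088) = 11 + 1088/7643 = 85161/7643
6 + 1/(85161/7643) = 6 + 7643/85161 = 518609/85161

518609/85161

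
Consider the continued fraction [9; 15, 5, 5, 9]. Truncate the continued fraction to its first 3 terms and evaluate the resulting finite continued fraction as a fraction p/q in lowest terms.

a_0 = 9: 9/1
a_1 = 15: 136/15
a_2 = 5: 689/76

689/76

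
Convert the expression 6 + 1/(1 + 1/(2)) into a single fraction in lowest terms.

Build up convergents one term at a time:
a_0 = 6: 6/1
a_1 = 1: 7/1
a_2 = 2: 20/3

20/3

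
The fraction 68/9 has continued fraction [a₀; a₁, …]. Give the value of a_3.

4

68 = 7·9 + 5, so a_0 = 7
9 = 1·5 + 4, so a_1 = 1
5 = 1·4 + 1, so a_2 = 1
4 = 4·1 + 0, so a_3 = 4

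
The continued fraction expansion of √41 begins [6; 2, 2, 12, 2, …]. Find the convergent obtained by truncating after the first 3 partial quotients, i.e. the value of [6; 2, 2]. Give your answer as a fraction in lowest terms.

32/5

Collapse the nested fraction from the inside out:
Start with 2.
2 + 1/(2/1) = 2 + 1/2 = 5/2
6 + 1/(5/2) = 6 + 2/5 = 32/5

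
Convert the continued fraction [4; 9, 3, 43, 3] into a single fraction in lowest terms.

15061/3667

Compute successive convergents:
a_0 = 4: 4/1
a_1 = 9: 37/9
a_2 = 3: 115/28
a_3 = 43: 4982/1213
a_4 = 3: 15061/3667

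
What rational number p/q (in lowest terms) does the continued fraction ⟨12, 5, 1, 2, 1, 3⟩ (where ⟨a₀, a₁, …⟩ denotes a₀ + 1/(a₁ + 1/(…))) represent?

1047/86

Starting at the tail and folding back:
Start with 3.
1 + 1/(3/1) = 1 + 1/3 = 4/3
2 + 1/(4/3) = 2 + 3/4 = 11/4
1 + 1/(11/4) = 1 + 4/11 = 15/11
5 + 1/(15/11) = 5 + 11/15 = 86/15
12 + 1/(86/15) = 12 + 15/86 = 1047/86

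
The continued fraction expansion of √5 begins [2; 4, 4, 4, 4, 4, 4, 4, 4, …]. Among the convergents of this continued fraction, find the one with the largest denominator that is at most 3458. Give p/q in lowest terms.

2889/1292

List convergents until the denominator exceeds the bound:
a_0 = 2: 2/1  (≤ bound)
a_1 = 4: 9/4  (≤ bound)
a_2 = 4: 38/17  (≤ bound)
a_3 = 4: 161/72  (≤ bound)
a_4 = 4: 682/305  (≤ bound)
a_5 = 4: 2889/1292  (≤ bound)
a_6 = 4: 12238/5473  (> 3458, stop)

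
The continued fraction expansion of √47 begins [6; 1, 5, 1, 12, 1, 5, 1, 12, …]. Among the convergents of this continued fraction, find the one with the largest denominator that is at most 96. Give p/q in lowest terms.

617/90

List convergents until the denominator exceeds the bound:
a_0 = 6: 6/1  (≤ bound)
a_1 = 1: 7/1  (≤ bound)
a_2 = 5: 41/6  (≤ bound)
a_3 = 1: 48/7  (≤ bound)
a_4 = 12: 617/90  (≤ bound)
a_5 = 1: 665/97  (> 96, stop)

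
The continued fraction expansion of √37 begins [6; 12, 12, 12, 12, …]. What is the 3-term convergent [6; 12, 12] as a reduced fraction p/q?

a_0 = 6: 6/1
a_1 = 12: 73/12
a_2 = 12: 882/145

882/145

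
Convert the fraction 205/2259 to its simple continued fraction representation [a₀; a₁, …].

[0; 11, 51, 4]

205 ÷ 2259 → quotient 0, remainder 205
2259 ÷ 205 → quotient 11, remainder 4
205 ÷ 4 → quotient 51, remainder 1
4 ÷ 1 → quotient 4, remainder 0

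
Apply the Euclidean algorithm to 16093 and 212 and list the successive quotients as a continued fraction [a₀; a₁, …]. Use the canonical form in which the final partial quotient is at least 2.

[75; 1, 10, 6, 3]

Apply division with remainder until the remainder is 0:
⌊16093/212⌋ = 75, remainder 193
⌊212/193⌋ = 1, remainder 19
⌊193/19⌋ = 10, remainder 3
⌊19/3⌋ = 6, remainder 1
⌊3/1⌋ = 3, remainder 0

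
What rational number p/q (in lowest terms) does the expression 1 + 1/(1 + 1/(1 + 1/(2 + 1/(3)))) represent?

a_0 = 1: 1/1
a_1 = 1: 2/1
a_2 = 1: 3/2
a_3 = 2: 8/5
a_4 = 3: 27/17

27/17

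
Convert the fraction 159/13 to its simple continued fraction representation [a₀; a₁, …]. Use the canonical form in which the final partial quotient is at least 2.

159 = 12·13 + 3, so a_0 = 12
13 = 4·3 + 1, so a_1 = 4
3 = 3·1 + 0, so a_2 = 3

[12; 4, 3]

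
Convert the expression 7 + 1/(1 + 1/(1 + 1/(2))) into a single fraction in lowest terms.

a_0 = 7: 7/1
a_1 = 1: 8/1
a_2 = 1: 15/2
a_3 = 2: 38/5

38/5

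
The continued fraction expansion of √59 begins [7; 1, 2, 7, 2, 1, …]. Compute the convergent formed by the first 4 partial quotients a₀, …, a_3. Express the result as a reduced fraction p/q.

169/22

Use the convergent recurrence hₖ = aₖ·hₖ₋₁ + hₖ₋₂ (and likewise for the denominators kₖ):
a_0 = 7: 7/1
a_1 = 1: 8/1
a_2 = 2: 23/3
a_3 = 7: 169/22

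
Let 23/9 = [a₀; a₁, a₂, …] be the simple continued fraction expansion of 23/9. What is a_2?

⌊23/9⌋ = 2, remainder 5
⌊9/5⌋ = 1, remainder 4
⌊5/4⌋ = 1, remainder 1

1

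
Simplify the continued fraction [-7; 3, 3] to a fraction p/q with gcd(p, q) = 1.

-67/10

Start with 3.
3 + 1/(3/1) = 3 + 1/3 = 10/3
-7 + 1/(10/3) = -7 + 3/10 = -67/10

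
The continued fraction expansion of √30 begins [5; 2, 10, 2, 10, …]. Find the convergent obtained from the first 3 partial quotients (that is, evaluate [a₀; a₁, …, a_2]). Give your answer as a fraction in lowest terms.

115/21

Starting at the tail and folding back:
Start with 10.
2 + 1/(10/1) = 2 + 1/10 = 21/10
5 + 1/(21/10) = 5 + 10/21 = 115/21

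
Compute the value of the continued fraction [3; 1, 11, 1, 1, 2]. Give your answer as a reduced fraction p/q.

a_0 = 3: 3/1
a_1 = 1: 4/1
a_2 = 11: 47/12
a_3 = 1: 51/13
a_4 = 1: 98/25
a_5 = 2: 247/63

247/63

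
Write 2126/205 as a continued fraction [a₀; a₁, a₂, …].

[10; 2, 1, 2, 3, 3, 2]

2126 = 10·205 + 76, so a_0 = 10
205 = 2·76 + 53, so a_1 = 2
76 = 1·53 + 23, so a_2 = 1
53 = 2·23 + 7, so a_3 = 2
23 = 3·7 + 2, so a_4 = 3
7 = 3·2 + 1, so a_5 = 3
2 = 2·1 + 0, so a_6 = 2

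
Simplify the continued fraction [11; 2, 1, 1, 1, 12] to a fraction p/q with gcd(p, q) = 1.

Use the convergent recurrence hₖ = aₖ·hₖ₋₁ + hₖ₋₂ (and likewise for the denominators kₖ):
a_0 = 11: 11/1
a_1 = 2: 23/2
a_2 = 1: 34/3
a_3 = 1: 57/5
a_4 = 1: 91/8
a_5 = 12: 1149/101

1149/101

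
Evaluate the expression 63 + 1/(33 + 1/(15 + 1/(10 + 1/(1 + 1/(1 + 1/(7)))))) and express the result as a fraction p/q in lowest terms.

Start with 7.
1 + 1/(7/1) = 1 + 1/7 = 8/7
1 + 1/(8/7) = 1 + 7/8 = 15/8
10 + 1/(15/8) = 10 + 8/15 = 158/15
15 + 1/(158/15) = 15 + 15/158 = 2385/158
33 + 1/(2385/158) = 33 + 158/2385 = 78863/2385
63 + 1/(78863/2385) = 63 + 2385/78863 = 4970754/78863

4970754/78863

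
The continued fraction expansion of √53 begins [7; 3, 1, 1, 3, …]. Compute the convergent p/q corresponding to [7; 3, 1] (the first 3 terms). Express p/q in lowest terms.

29/4

Work from the innermost term outward:
Start with 1.
3 + 1/(1/1) = 3 + 1/1 = 4/1
7 + 1/(4/1) = 7 + 1/4 = 29/4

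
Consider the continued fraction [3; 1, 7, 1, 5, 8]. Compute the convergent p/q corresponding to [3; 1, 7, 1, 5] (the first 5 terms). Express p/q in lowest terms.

206/53

a_0 = 3: 3/1
a_1 = 1: 4/1
a_2 = 7: 31/8
a_3 = 1: 35/9
a_4 = 5: 206/53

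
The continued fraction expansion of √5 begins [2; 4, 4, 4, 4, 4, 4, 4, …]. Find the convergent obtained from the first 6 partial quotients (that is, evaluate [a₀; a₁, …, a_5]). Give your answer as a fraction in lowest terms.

a_0 = 2: 2/1
a_1 = 4: 9/4
a_2 = 4: 38/17
a_3 = 4: 161/72
a_4 = 4: 682/305
a_5 = 4: 2889/1292

2889/1292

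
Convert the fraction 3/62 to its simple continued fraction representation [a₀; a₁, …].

Apply division with remainder until the remainder is 0:
3 = 0·62 + 3, so a_0 = 0
62 = 20·3 + 2, so a_1 = 20
3 = 1·2 + 1, so a_2 = 1
2 = 2·1 + 0, so a_3 = 2

[0; 20, 1, 2]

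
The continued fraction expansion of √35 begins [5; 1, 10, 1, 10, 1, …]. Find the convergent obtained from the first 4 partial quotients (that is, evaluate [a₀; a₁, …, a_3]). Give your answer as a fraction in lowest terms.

Start with 1.
10 + 1/(1/1) = 10 + 1/1 = 11/1
1 + 1/(11/1) = 1 + 1/11 = 12/11
5 + 1/(12/11) = 5 + 11/12 = 71/12

71/12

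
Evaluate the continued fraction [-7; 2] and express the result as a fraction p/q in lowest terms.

-13/2

Use the convergent recurrence hₖ = aₖ·hₖ₋₁ + hₖ₋₂ (and likewise for the denominators kₖ):
a_0 = -7: -7/1
a_1 = 2: -13/2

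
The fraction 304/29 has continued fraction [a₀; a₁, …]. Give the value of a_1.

2

304 = 10·29 + 14, so a_0 = 10
29 = 2·14 + 1, so a_1 = 2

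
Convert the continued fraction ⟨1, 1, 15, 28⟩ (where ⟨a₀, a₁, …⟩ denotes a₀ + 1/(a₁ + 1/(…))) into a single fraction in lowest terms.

870/449

Start with 28.
15 + 1/(28/1) = 15 + 1/28 = 421/28
1 + 1/(421/28) = 1 + 28/421 = 449/421
1 + 1/(449/421) = 1 + 421/449 = 870/449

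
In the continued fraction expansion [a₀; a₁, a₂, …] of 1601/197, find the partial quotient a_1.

1601 ÷ 197 → quotient 8, remainder 25
197 ÷ 25 → quotient 7, remainder 22

7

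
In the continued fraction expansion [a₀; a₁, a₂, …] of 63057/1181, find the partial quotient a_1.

2

Repeatedly divide and take the remainder:
63057 = 53·1181 + 464, so a_0 = 53
1181 = 2·464 + 253, so a_1 = 2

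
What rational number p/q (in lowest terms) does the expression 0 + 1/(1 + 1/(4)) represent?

Build up convergents one term at a time:
a_0 = 0: 0/1
a_1 = 1: 1/1
a_2 = 4: 4/5

4/5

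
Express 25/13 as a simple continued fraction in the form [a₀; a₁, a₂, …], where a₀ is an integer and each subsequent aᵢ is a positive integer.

25 = 1·13 + 12, so a_0 = 1
13 = 1·12 + 1, so a_1 = 1
12 = 12·1 + 0, so a_2 = 12

[1; 1, 12]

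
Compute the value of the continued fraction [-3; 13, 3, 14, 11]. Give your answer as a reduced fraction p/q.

-18553/6343

a_0 = -3: -3/1
a_1 = 13: -38/13
a_2 = 3: -117/40
a_3 = 14: -1676/573
a_4 = 11: -18553/6343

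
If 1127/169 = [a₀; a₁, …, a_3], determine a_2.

2

Apply division with remainder until the remainder is 0:
1127 = 6·169 + 113, so a_0 = 6
169 = 1·113 + 56, so a_1 = 1
113 = 2·56 + 1, so a_2 = 2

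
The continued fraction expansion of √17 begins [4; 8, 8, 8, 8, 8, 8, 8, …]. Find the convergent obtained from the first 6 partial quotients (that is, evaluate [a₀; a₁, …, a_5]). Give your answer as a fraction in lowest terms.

143649/34840

Start with 8.
8 + 1/(8/1) = 8 + 1/8 = 65/8
8 + 1/(65/8) = 8 + 8/65 = 528/65
8 + 1/(528/65) = 8 + 65/528 = 4289/528
8 + 1/(4289/528) = 8 + 528/4289 = 34840/4289
4 + 1/(34840/4289) = 4 + 4289/34840 = 143649/34840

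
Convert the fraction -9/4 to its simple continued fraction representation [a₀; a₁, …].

Apply division with remainder until the remainder is 0:
-9 = -3·4 + 3, so a_0 = -3
4 = 1·3 + 1, so a_1 = 1
3 = 3·1 + 0, so a_2 = 3

[-3; 1, 3]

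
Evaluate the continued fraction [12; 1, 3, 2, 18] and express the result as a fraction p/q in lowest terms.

Use the convergent recurrence hₖ = aₖ·hₖ₋₁ + hₖ₋₂ (and likewise for the denominators kₖ):
a_0 = 12: 12/1
a_1 = 1: 13/1
a_2 = 3: 51/4
a_3 = 2: 115/9
a_4 = 18: 2121/166

2121/166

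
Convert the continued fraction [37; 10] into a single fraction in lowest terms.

371/10

Start with 10.
37 + 1/(10/1) = 37 + 1/10 = 371/10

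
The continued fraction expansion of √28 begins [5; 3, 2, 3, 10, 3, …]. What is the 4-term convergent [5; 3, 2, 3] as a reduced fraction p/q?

127/24

a_0 = 5: 5/1
a_1 = 3: 16/3
a_2 = 2: 37/7
a_3 = 3: 127/24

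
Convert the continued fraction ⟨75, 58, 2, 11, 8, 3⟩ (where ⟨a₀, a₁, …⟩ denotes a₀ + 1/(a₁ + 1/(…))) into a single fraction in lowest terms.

Build up convergents one term at a time:
a_0 = 75: 75/1
a_1 = 58: 4351/58
a_2 = 2: 8777/117
a_3 = 11: 100898/1345
a_4 = 8: 815961/10877
a_5 = 3: 2548781/33976

2548781/33976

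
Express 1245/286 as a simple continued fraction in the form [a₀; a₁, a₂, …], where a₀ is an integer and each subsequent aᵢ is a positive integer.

[4; 2, 1, 4, 1, 16]

⌊1245/286⌋ = 4, remainder 101
⌊286/101⌋ = 2, remainder 84
⌊101/84⌋ = 1, remainder 17
⌊84/17⌋ = 4, remainder 16
⌊17/16⌋ = 1, remainder 1
⌊16/1⌋ = 16, remainder 0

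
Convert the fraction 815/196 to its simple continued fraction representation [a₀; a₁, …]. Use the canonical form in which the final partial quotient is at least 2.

[4; 6, 3, 10]

Apply division with remainder until the remainder is 0:
⌊815/196⌋ = 4, remainder 31
⌊196/31⌋ = 6, remainder 10
⌊31/10⌋ = 3, remainder 1
⌊10/1⌋ = 10, remainder 0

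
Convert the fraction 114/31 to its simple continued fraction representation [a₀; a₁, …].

Run the Euclidean algorithm, recording each quotient:
114 = 3·31 + 21, so a_0 = 3
31 = 1·21 + 10, so a_1 = 1
21 = 2·10 + 1, so a_2 = 2
10 = 10·1 + 0, so a_3 = 10

[3; 1, 2, 10]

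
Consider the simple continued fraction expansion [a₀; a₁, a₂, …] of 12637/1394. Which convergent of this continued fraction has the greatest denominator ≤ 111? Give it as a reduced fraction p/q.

a_0 = 9: 9/1  (≤ bound)
a_1 = 15: 136/15  (≤ bound)
a_2 = 3: 417/46  (≤ bound)
a_3 = 7: 3055/337  (> 111, stop)

417/46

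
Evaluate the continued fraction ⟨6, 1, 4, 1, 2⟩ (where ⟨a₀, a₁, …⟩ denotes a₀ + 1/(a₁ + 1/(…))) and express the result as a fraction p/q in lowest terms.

116/17

Compute successive convergents:
a_0 = 6: 6/1
a_1 = 1: 7/1
a_2 = 4: 34/5
a_3 = 1: 41/6
a_4 = 2: 116/17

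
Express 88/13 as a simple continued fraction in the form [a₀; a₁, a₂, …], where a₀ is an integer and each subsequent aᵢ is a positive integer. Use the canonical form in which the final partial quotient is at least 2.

[6; 1, 3, 3]

Apply division with remainder until the remainder is 0:
88 ÷ 13 → quotient 6, remainder 10
13 ÷ 10 → quotient 1, remainder 3
10 ÷ 3 → quotient 3, remainder 1
3 ÷ 1 → quotient 3, remainder 0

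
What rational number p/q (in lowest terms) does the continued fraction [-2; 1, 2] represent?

Start with 2.
1 + 1/(2/1) = 1 + 1/2 = 3/2
-2 + 1/(3/2) = -2 + 2/3 = -4/3

-4/3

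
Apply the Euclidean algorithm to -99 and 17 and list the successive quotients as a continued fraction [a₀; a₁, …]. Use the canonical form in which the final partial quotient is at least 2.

⌊-99/17⌋ = -6, remainder 3
⌊17/3⌋ = 5, remainder 2
⌊3/2⌋ = 1, remainder 1
⌊2/1⌋ = 2, remainder 0

[-6; 5, 1, 2]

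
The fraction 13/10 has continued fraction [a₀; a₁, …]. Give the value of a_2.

13 = 1·10 + 3, so a_0 = 1
10 = 3·3 + 1, so a_1 = 3
3 = 3·1 + 0, so a_2 = 3

3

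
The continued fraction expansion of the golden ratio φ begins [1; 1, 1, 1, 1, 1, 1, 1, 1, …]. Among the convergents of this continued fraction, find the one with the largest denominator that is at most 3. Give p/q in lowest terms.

5/3

a_0 = 1: 1/1  (≤ bound)
a_1 = 1: 2/1  (≤ bound)
a_2 = 1: 3/2  (≤ bound)
a_3 = 1: 5/3  (≤ bound)
a_4 = 1: 8/5  (> 3, stop)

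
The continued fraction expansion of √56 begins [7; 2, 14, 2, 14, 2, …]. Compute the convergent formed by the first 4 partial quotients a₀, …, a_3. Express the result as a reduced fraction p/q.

449/60

a_0 = 7: 7/1
a_1 = 2: 15/2
a_2 = 14: 217/29
a_3 = 2: 449/60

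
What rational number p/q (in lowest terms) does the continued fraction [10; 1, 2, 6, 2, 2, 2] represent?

Start with 2.
2 + 1/(2/1) = 2 + 1/2 = 5/2
2 + 1/(5/2) = 2 + 2/5 = 12/5
6 + 1/(12/5) = 6 + 5/12 = 77/12
2 + 1/(77/12) = 2 + 12/77 = 166/77
1 + 1/(166/77) = 1 + 77/166 = 243/166
10 + 1/(243/166) = 10 + 166/243 = 2596/243

2596/243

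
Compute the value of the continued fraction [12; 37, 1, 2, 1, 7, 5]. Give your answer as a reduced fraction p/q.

Collapse the nested fraction from the inside out:
Start with 5.
7 + 1/(5/1) = 7 + 1/5 = 36/5
1 + 1/(36/5) = 1 + 5/36 = 41/36
2 + 1/(41/36) = 2 + 36/41 = 118/41
1 + 1/(118/41) = 1 + 41/118 = 159/118
37 + 1/(159/118) = 37 + 118/159 = 6001/159
12 + 1/(6001/159) = 12 + 159/6001 = 72171/6001

72171/6001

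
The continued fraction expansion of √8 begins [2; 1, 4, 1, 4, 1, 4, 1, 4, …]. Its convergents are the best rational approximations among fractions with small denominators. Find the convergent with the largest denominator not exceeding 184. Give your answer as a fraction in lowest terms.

a_0 = 2: 2/1  (≤ bound)
a_1 = 1: 3/1  (≤ bound)
a_2 = 4: 14/5  (≤ bound)
a_3 = 1: 17/6  (≤ bound)
a_4 = 4: 82/29  (≤ bound)
a_5 = 1: 99/35  (≤ bound)
a_6 = 4: 478/169  (≤ bound)
a_7 = 1: 577/204  (> 184, stop)

478/169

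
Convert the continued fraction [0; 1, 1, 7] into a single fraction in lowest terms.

8/15

Start with 7.
1 + 1/(7/1) = 1 + 1/7 = 8/7
1 + 1/(8/7) = 1 + 7/8 = 15/8
0 + 1/(15/8) = 0 + 8/15 = 8/15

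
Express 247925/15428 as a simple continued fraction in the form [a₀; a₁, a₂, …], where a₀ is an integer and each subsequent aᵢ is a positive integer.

247925 ÷ 15428 → quotient 16, remainder 1077
15428 ÷ 1077 → quotient 14, remainder 350
1077 ÷ 350 → quotient 3, remainder 27
350 ÷ 27 → quotient 12, remainder 26
27 ÷ 26 → quotient 1, remainder 1
26 ÷ 1 → quotient 26, remainder 0

[16; 14, 3, 12, 1, 26]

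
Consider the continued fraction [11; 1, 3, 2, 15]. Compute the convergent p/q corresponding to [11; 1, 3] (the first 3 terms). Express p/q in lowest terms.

47/4

Starting at the tail and folding back:
Start with 3.
1 + 1/(3/1) = 1 + 1/3 = 4/3
11 + 1/(4/3) = 11 + 3/4 = 47/4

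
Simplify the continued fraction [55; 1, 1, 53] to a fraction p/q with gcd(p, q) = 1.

5939/107

Compute successive convergents:
a_0 = 55: 55/1
a_1 = 1: 56/1
a_2 = 1: 111/2
a_3 = 53: 5939/107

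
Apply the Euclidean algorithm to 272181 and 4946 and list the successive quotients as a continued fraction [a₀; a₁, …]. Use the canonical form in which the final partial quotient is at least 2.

272181 ÷ 4946 → quotient 55, remainder 151
4946 ÷ 151 → quotient 32, remainder 114
151 ÷ 114 → quotient 1, remainder 37
114 ÷ 37 → quotient 3, remainder 3
37 ÷ 3 → quotient 12, remainder 1
3 ÷ 1 → quotient 3, remainder 0

[55; 32, 1, 3, 12, 3]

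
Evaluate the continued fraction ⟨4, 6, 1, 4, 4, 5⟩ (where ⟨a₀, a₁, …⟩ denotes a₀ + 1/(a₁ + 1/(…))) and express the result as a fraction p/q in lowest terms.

a_0 = 4: 4/1
a_1 = 6: 25/6
a_2 = 1: 29/7
a_3 = 4: 141/34
a_4 = 4: 593/143
a_5 = 5: 3106/749

3106/749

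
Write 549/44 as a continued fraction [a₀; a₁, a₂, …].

[12; 2, 10, 2]

Repeatedly divide and take the remainder:
549 ÷ 44 → quotient 12, remainder 21
44 ÷ 21 → quotient 2, remainder 2
21 ÷ 2 → quotient 10, remainder 1
2 ÷ 1 → quotient 2, remainder 0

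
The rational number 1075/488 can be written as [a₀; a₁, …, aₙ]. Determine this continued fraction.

[2; 4, 1, 13, 7]

Run the Euclidean algorithm, recording each quotient:
1075 ÷ 488 → quotient 2, remainder 99
488 ÷ 99 → quotient 4, remainder 92
99 ÷ 92 → quotient 1, remainder 7
92 ÷ 7 → quotient 13, remainder 1
7 ÷ 1 → quotient 7, remainder 0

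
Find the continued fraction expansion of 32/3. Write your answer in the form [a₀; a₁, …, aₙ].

⌊32/3⌋ = 10, remainder 2
⌊3/2⌋ = 1, remainder 1
⌊2/1⌋ = 2, remainder 0

[10; 1, 2]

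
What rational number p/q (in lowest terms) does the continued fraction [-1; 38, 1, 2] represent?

-113/116

Start with 2.
1 + 1/(2/1) = 1 + 1/2 = 3/2
38 + 1/(3/2) = 38 + 2/3 = 116/3
-1 + 1/(116/3) = -1 + 3/116 = -113/116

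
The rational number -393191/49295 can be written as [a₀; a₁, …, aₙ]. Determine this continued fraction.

-393191 ÷ 49295 → quotient -8, remainder 1169
49295 ÷ 1169 → quotient 42, remainder 197
1169 ÷ 197 → quotient 5, remainder 184
197 ÷ 184 → quotient 1, remainder 13
184 ÷ 13 → quotient 14, remainder 2
13 ÷ 2 → quotient 6, remainder 1
2 ÷ 1 → quotient 2, remainder 0

[-8; 42, 5, 1, 14, 6, 2]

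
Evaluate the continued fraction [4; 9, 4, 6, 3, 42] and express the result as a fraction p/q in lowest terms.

Start with 42.
3 + 1/(42/1) = 3 + 1/42 = 127/42
6 + 1/(127/42) = 6 + 42/127 = 804/127
4 + 1/(804/127) = 4 + 127/804 = 3343/804
9 + 1/(3343/804) = 9 + 804/3343 = 30891/3343
4 + 1/(30891/3343) = 4 + 3343/30891 = 126907/30891

126907/30891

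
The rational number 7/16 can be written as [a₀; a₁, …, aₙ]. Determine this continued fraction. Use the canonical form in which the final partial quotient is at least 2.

[0; 2, 3, 2]

7 ÷ 16 → quotient 0, remainder 7
16 ÷ 7 → quotient 2, remainder 2
7 ÷ 2 → quotient 3, remainder 1
2 ÷ 1 → quotient 2, remainder 0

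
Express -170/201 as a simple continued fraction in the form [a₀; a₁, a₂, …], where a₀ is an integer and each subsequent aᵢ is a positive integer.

Repeatedly divide and take the remainder:
⌊-170/201⌋ = -1, remainder 31
⌊201/31⌋ = 6, remainder 15
⌊31/15⌋ = 2, remainder 1
⌊15/1⌋ = 15, remainder 0

[-1; 6, 2, 15]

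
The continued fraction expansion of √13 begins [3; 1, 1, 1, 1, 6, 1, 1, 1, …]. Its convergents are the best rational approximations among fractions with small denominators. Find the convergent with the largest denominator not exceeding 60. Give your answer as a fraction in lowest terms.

137/38

a_0 = 3: 3/1  (≤ bound)
a_1 = 1: 4/1  (≤ bound)
a_2 = 1: 7/2  (≤ bound)
a_3 = 1: 11/3  (≤ bound)
a_4 = 1: 18/5  (≤ bound)
a_5 = 6: 119/33  (≤ bound)
a_6 = 1: 137/38  (≤ bound)
a_7 = 1: 256/71  (> 60, stop)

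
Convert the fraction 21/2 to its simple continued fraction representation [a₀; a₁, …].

[10; 2]

Run the Euclidean algorithm, recording each quotient:
⌊21/2⌋ = 10, remainder 1
⌊2/1⌋ = 2, remainder 0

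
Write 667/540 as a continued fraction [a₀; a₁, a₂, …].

[1; 4, 3, 1, 31]

⌊667/540⌋ = 1, remainder 127
⌊540/127⌋ = 4, remainder 32
⌊127/32⌋ = 3, remainder 31
⌊32/31⌋ = 1, remainder 1
⌊31/1⌋ = 31, remainder 0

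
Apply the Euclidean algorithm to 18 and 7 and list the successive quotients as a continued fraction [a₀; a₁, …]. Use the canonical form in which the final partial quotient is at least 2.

18 = 2·7 + 4, so a_0 = 2
7 = 1·4 + 3, so a_1 = 1
4 = 1·3 + 1, so a_2 = 1
3 = 3·1 + 0, so a_3 = 3

[2; 1, 1, 3]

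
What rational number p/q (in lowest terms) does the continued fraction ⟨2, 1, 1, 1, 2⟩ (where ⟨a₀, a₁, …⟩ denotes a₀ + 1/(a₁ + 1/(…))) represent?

21/8

Start with 2.
1 + 1/(2/1) = 1 + 1/2 = 3/2
1 + 1/(3/2) = 1 + 2/3 = 5/3
1 + 1/(5/3) = 1 + 3/5 = 8/5
2 + 1/(8/5) = 2 + 5/8 = 21/8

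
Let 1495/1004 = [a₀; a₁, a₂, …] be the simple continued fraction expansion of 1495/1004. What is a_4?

1495 = 1·1004 + 491, so a_0 = 1
1004 = 2·491 + 22, so a_1 = 2
491 = 22·22 + 7, so a_2 = 22
22 = 3·7 + 1, so a_3 = 3
7 = 7·1 + 0, so a_4 = 7

7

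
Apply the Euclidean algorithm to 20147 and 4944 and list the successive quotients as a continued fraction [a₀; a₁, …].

20147 ÷ 4944 → quotient 4, remainder 371
4944 ÷ 371 → quotient 13, remainder 121
371 ÷ 121 → quotient 3, remainder 8
121 ÷ 8 → quotient 15, remainder 1
8 ÷ 1 → quotient 8, remainder 0

[4; 13, 3, 15, 8]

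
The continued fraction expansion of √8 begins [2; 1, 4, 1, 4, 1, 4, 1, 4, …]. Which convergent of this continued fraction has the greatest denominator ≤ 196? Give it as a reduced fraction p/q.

a_0 = 2: 2/1  (≤ bound)
a_1 = 1: 3/1  (≤ bound)
a_2 = 4: 14/5  (≤ bound)
a_3 = 1: 17/6  (≤ bound)
a_4 = 4: 82/29  (≤ bound)
a_5 = 1: 99/35  (≤ bound)
a_6 = 4: 478/169  (≤ bound)
a_7 = 1: 577/204  (> 196, stop)

478/169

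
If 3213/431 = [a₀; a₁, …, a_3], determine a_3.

Run the Euclidean algorithm, recording each quotient:
⌊3213/431⌋ = 7, remainder 196
⌊431/196⌋ = 2, remainder 39
⌊196/39⌋ = 5, remainder 1
⌊39/1⌋ = 39, remainder 0

39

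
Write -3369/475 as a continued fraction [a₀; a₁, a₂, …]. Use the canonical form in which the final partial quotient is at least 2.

-3369 = -8·475 + 431, so a_0 = -8
475 = 1·431 + 44, so a_1 = 1
431 = 9·44 + 35, so a_2 = 9
44 = 1·35 + 9, so a_3 = 1
35 = 3·9 + 8, so a_4 = 3
9 = 1·8 + 1, so a_5 = 1
8 = 8·1 + 0, so a_6 = 8

[-8; 1, 9, 1, 3, 1, 8]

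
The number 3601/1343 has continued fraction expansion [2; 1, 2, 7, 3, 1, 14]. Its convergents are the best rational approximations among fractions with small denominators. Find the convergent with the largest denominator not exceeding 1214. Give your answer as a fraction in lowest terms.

244/91

List convergents until the denominator exceeds the bound:
a_0 = 2: 2/1  (≤ bound)
a_1 = 1: 3/1  (≤ bound)
a_2 = 2: 8/3  (≤ bound)
a_3 = 7: 59/22  (≤ bound)
a_4 = 3: 185/69  (≤ bound)
a_5 = 1: 244/91  (≤ bound)
a_6 = 14: 3601/1343  (> 1214, stop)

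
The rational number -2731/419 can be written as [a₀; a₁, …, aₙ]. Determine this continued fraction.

[-7; 2, 13, 2, 7]

⌊-2731/419⌋ = -7, remainder 202
⌊419/202⌋ = 2, remainder 15
⌊202/15⌋ = 13, remainder 7
⌊15/7⌋ = 2, remainder 1
⌊7/1⌋ = 7, remainder 0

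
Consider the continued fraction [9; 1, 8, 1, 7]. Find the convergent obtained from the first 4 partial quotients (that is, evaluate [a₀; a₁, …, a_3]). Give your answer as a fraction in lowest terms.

Collapse the nested fraction from the inside out:
Start with 1.
8 + 1/(1/1) = 8 + 1/1 = 9/1
1 + 1/(9/1) = 1 + 1/9 = 10/9
9 + 1/(10/9) = 9 + 9/10 = 99/10

99/10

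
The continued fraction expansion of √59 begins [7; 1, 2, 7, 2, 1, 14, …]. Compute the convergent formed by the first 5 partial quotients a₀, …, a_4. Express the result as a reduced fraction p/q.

Start with 2.
7 + 1/(2/1) = 7 + 1/2 = 15/2
2 + 1/(15/2) = 2 + 2/15 = 32/15
1 + 1/(32/15) = 1 + 15/32 = 47/32
7 + 1/(47/32) = 7 + 32/47 = 361/47

361/47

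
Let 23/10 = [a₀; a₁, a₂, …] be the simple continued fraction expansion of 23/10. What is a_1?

3

23 ÷ 10 → quotient 2, remainder 3
10 ÷ 3 → quotient 3, remainder 1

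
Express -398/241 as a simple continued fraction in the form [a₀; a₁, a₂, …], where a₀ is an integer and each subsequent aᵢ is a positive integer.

[-2; 2, 1, 6, 1, 1, 1, 3]

Run the Euclidean algorithm, recording each quotient:
⌊-398/241⌋ = -2, remainder 84
⌊241/84⌋ = 2, remainder 73
⌊84/73⌋ = 1, remainder 11
⌊73/11⌋ = 6, remainder 7
⌊11/7⌋ = 1, remainder 4
⌊7/4⌋ = 1, remainder 3
⌊4/3⌋ = 1, remainder 1
⌊3/1⌋ = 3, remainder 0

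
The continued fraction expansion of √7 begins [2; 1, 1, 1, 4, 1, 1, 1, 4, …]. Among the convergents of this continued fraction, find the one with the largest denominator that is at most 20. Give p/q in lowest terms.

45/17

a_0 = 2: 2/1  (≤ bound)
a_1 = 1: 3/1  (≤ bound)
a_2 = 1: 5/2  (≤ bound)
a_3 = 1: 8/3  (≤ bound)
a_4 = 4: 37/14  (≤ bound)
a_5 = 1: 45/17  (≤ bound)
a_6 = 1: 82/31  (> 20, stop)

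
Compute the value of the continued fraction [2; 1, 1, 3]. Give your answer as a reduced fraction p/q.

18/7

a_0 = 2: 2/1
a_1 = 1: 3/1
a_2 = 1: 5/2
a_3 = 3: 18/7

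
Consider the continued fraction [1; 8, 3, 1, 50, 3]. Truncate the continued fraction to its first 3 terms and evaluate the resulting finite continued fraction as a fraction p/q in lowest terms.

a_0 = 1: 1/1
a_1 = 8: 9/8
a_2 = 3: 28/25

28/25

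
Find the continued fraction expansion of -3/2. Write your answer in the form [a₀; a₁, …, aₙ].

[-2; 2]

-3 ÷ 2 → quotient -2, remainder 1
2 ÷ 1 → quotient 2, remainder 0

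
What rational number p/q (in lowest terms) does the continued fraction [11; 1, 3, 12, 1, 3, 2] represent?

5513/469

Start with 2.
3 + 1/(2/1) = 3 + 1/2 = 7/2
1 + 1/(7/2) = 1 + 2/7 = 9/7
12 + 1/(9/7) = 12 + 7/9 = 115/9
3 + 1/(115/9) = 3 + 9/115 = 354/115
1 + 1/(354/115) = 1 + 115/354 = 469/354
11 + 1/(469/354) = 11 + 354/469 = 5513/469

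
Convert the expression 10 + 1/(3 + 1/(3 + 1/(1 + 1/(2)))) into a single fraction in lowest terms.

371/36

Work from the innermost term outward:
Start with 2.
1 + 1/(2/1) = 1 + 1/2 = 3/2
3 + 1/(3/2) = 3 + 2/3 = 11/3
3 + 1/(11/3) = 3 + 3/11 = 36/11
10 + 1/(36/11) = 10 + 11/36 = 371/36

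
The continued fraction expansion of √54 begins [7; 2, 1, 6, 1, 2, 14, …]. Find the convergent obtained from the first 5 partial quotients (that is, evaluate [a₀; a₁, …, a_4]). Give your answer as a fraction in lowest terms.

Collapse the nested fraction from the inside out:
Start with 1.
6 + 1/(1/1) = 6 + 1/1 = 7/1
1 + 1/(7/1) = 1 + 1/7 = 8/7
2 + 1/(8/7) = 2 + 7/8 = 23/8
7 + 1/(23/8) = 7 + 8/23 = 169/23

169/23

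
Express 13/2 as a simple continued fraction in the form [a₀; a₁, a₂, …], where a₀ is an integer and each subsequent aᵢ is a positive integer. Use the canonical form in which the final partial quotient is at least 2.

[6; 2]

⌊13/2⌋ = 6, remainder 1
⌊2/1⌋ = 2, remainder 0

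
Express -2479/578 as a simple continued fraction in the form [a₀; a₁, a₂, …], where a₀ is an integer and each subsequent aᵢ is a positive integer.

Run the Euclidean algorithm, recording each quotient:
⌊-2479/578⌋ = -5, remainder 411
⌊578/411⌋ = 1, remainder 167
⌊411/167⌋ = 2, remainder 77
⌊167/77⌋ = 2, remainder 13
⌊77/13⌋ = 5, remainder 12
⌊13/12⌋ = 1, remainder 1
⌊12/1⌋ = 12, remainder 0

[-5; 1, 2, 2, 5, 1, 12]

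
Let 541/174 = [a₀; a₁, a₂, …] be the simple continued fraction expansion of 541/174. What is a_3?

3

541 = 3·174 + 19, so a_0 = 3
174 = 9·19 + 3, so a_1 = 9
19 = 6·3 + 1, so a_2 = 6
3 = 3·1 + 0, so a_3 = 3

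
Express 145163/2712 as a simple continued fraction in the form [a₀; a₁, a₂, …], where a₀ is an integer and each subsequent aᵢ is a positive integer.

Run the Euclidean algorithm, recording each quotient:
145163 ÷ 2712 → quotient 53, remainder 1427
2712 ÷ 1427 → quotient 1, remainder 1285
1427 ÷ 1285 → quotient 1, remainder 142
1285 ÷ 142 → quotient 9, remainder 7
142 ÷ 7 → quotient 20, remainder 2
7 ÷ 2 → quotient 3, remainder 1
2 ÷ 1 → quotient 2, remainder 0

[53; 1, 1, 9, 20, 3, 2]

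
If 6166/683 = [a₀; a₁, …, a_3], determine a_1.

Apply division with remainder until the remainder is 0:
6166 ÷ 683 → quotient 9, remainder 19
683 ÷ 19 → quotient 35, remainder 18

35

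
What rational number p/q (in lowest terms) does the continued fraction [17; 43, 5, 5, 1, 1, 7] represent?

Build up convergents one term at a time:
a_0 = 17: 17/1
a_1 = 43: 732/43
a_2 = 5: 3677/216
a_3 = 5: 19117/1123
a_4 = 1: 22794/1339
a_5 = 1: 41911/2462
a_6 = 7: 316171/18573

316171/18573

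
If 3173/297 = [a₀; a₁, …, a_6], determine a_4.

3173 ÷ 297 → quotient 10, remainder 203
297 ÷ 203 → quotient 1, remainder 94
203 ÷ 94 → quotient 2, remainder 15
94 ÷ 15 → quotient 6, remainder 4
15 ÷ 4 → quotient 3, remainder 3

3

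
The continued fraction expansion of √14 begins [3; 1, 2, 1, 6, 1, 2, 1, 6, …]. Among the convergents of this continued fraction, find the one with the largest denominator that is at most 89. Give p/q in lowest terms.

333/89

a_0 = 3: 3/1  (≤ bound)
a_1 = 1: 4/1  (≤ bound)
a_2 = 2: 11/3  (≤ bound)
a_3 = 1: 15/4  (≤ bound)
a_4 = 6: 101/27  (≤ bound)
a_5 = 1: 116/31  (≤ bound)
a_6 = 2: 333/89  (≤ bound)
a_7 = 1: 449/120  (> 89, stop)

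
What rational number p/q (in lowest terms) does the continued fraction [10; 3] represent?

31/3

a_0 = 10: 10/1
a_1 = 3: 31/3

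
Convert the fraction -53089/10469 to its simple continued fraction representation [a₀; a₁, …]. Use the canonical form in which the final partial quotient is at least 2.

-53089 ÷ 10469 → quotient -6, remainder 9725
10469 ÷ 9725 → quotient 1, remainder 744
9725 ÷ 744 → quotient 13, remainder 53
744 ÷ 53 → quotient 14, remainder 2
53 ÷ 2 → quotient 26, remainder 1
2 ÷ 1 → quotient 2, remainder 0

[-6; 1, 13, 14, 26, 2]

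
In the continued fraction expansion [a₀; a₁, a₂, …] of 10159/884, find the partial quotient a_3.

14

10159 = 11·884 + 435, so a_0 = 11
884 = 2·435 + 14, so a_1 = 2
435 = 31·14 + 1, so a_2 = 31
14 = 14·1 + 0, so a_3 = 14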